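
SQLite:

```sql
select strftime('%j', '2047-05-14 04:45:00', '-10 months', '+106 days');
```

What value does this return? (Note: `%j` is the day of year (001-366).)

301

First apply '-10 months', '+106 days': 2047-05-14 04:45:00 → 2046-10-28 04:45:00.
Day-of-year for 2046-10-28: days since 2046-01-01 inclusive = 301, zero-padded to 301.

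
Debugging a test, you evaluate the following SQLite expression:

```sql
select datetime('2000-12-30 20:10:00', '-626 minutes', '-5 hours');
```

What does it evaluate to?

2000-12-30 04:44:00

626 minutes = 10h 26m; -626 minutes from 2000-12-30 20:10:00 is 2000-12-30 09:44:00.
-5 hours from 2000-12-30 09:44:00 is 2000-12-30 04:44:00.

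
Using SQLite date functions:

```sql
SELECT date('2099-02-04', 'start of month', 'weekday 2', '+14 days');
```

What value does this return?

2099-02-17

`start of month` rewinds 2099-02-04 to 2099-02-01.
`weekday 2` advances to the next Tuesday; 2099-02-01 is a Sunday, so it moves forward to 2099-02-03.
Advancing 14 more days within February lands on 2099-02-17.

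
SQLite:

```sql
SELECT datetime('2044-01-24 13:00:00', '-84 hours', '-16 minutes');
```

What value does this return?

2044-01-21 00:44:00

-84 hours from 2044-01-24 13:00:00 is 2044-01-21 01:00:00 (crosses midnight).
-16 minutes from 2044-01-21 01:00:00 is 2044-01-21 00:44:00.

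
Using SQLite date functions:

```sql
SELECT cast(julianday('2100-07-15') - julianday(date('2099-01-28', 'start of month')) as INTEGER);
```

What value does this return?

560

`start of month` rewinds 2099-01-28 to 2099-01-01.
30 days remain in January 2099 after the 1st (31 − 1).
Full months from February 2099 through June 2100 contribute their day counts.
Then 15 days into July 2100.
Total: 30 + 28 + 31 + 30 + 31 + 30 + 31 + 31 + 30 + 31 + 30 + 31 + 31 + 28 + 31 + 30 + 31 + 30 + 15 = 560.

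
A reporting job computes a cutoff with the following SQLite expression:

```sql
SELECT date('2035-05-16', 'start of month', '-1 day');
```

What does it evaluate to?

`start of month` rewinds 2035-05-16 to 2035-05-01.
Going back 1 day from 2035-05-01 reaches 2035-04-30 (last day of April, 30 days).

2035-04-30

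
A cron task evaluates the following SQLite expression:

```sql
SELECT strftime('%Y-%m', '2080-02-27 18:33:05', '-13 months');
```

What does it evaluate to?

2079-01

First apply '-13 months': 2080-02-27 18:33:05 → 2079-01-27 18:33:05.
`%Y-%m` extracts the year-month: 2079-01.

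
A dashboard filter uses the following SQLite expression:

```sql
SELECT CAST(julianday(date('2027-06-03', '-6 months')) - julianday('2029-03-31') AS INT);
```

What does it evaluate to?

Adding -6 months to 2027-06-03 gives 2026-12-03.
28 days remain in December 2026 after the 3rd (31 − 3).
Full months from January 2027 through February 2029 contribute their day counts.
Then 31 days into March 2029.
Total: 28 + 31 + 28 + 31 + 30 + 31 + 30 + 31 + 31 + 30 + 31 + 30 + 31 + 31 + 29 + 31 + 30 + 31 + 30 + 31 + 31 + 30 + 31 + 30 + 31 + 31 + 28 + 31 = 849.
The subtraction is earlier − later, so the result is −849 → -849.

-849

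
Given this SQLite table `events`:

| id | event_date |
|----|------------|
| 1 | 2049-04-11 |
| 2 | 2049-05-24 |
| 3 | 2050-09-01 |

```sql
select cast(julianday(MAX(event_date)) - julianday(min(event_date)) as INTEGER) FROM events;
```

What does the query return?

MIN = 2049-04-11, MAX = 2050-09-01.
19 days remain in April 2049 after the 11th (30 − 11).
Full months from May 2049 through August 2050 contribute their day counts.
Then 1 day into September 2050.
Total: 19 + 31 + 30 + 31 + 31 + 30 + 31 + 30 + 31 + 31 + 28 + 31 + 30 + 31 + 30 + 31 + 31 + 1 = 508.

508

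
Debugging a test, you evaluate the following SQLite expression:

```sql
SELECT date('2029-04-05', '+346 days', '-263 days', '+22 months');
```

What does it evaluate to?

Applying '+346 days' to 2029-04-05: counting 346 days forward gives 2030-03-17.
Applying '-263 days' to 2030-03-17: counting 263 days back gives 2029-06-27.
Adding +22 months to 2029-06-27 gives 2031-04-27.

2031-04-27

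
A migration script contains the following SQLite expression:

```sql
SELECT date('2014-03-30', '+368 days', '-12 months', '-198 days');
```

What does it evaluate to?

2013-09-16

Applying '+368 days' to 2014-03-30: counting 368 days forward gives 2015-04-02.
Adding -12 months to 2015-04-02 gives 2014-04-02.
Applying '-198 days' to 2014-04-02: counting 198 days back gives 2013-09-16.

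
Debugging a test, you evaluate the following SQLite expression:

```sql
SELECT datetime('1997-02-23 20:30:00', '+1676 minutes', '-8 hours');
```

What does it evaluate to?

1997-02-24 16:26:00

1676 minutes = 27h 56m; +1676 minutes from 1997-02-23 20:30:00 is 1997-02-25 00:26:00 (crosses midnight).
-8 hours from 1997-02-25 00:26:00 is 1997-02-24 16:26:00 (crosses midnight).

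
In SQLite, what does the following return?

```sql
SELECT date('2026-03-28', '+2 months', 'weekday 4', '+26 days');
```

Adding +2 months to 2026-03-28 gives 2026-05-28.
`weekday 4` advances to the next Thursday; 2026-05-28 is already a Thursday, so it stays at 2026-05-28.
May 2026 has 31 days; 3 remain after the 28th, so 4 days reach 2026-06-01.
Advancing 22 more days within June lands on 2026-06-23.

2026-06-23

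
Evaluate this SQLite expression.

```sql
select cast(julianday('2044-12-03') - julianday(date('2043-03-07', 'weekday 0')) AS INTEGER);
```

636

`weekday 0` advances to the next Sunday; 2043-03-07 is a Saturday, so it moves forward to 2043-03-08.
23 days remain in March 2043 after the 8th (31 − 8).
Full months from April 2043 through November 2044 contribute their day counts.
Then 3 days into December 2044.
Total: 23 + 30 + 31 + 30 + 31 + 31 + 30 + 31 + 30 + 31 + 31 + 29 + 31 + 30 + 31 + 30 + 31 + 31 + 30 + 31 + 30 + 3 = 636.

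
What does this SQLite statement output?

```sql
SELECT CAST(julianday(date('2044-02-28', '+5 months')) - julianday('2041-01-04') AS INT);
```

Adding +5 months to 2044-02-28 gives 2044-07-28.
27 days remain in January 2041 after the 4th (31 − 4).
Full months from February 2041 through June 2044 contribute their day counts.
Then 28 days into July 2044.
Total: 27 + 28 + 31 + 30 + 31 + 30 + 31 + 31 + 30 + 31 + 30 + 31 + 31 + 28 + 31 + 30 + 31 + 30 + 31 + 31 + 30 + 31 + 30 + 31 + 31 + 28 + 31 + 30 + 31 + 30 + 31 + 31 + 30 + 31 + 30 + 31 + 31 + 29 + 31 + 30 + 31 + 30 + 28 = 1301.

1301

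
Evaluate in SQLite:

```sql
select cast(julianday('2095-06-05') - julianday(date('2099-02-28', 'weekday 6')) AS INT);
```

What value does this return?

`weekday 6` advances to the next Saturday; 2099-02-28 is already a Saturday, so it stays at 2099-02-28.
25 days remain in June 2095 after the 5th (30 − 5).
Full months from July 2095 through January 2099 contribute their day counts.
Then 28 days into February 2099.
Total: 25 + 31 + 31 + 30 + 31 + 30 + 31 + 31 + 29 + 31 + 30 + 31 + 30 + 31 + 31 + 30 + 31 + 30 + 31 + 31 + 28 + 31 + 30 + 31 + 30 + 31 + 31 + 30 + 31 + 30 + 31 + 31 + 28 + 31 + 30 + 31 + 30 + 31 + 31 + 30 + 31 + 30 + 31 + 31 + 28 = 1364.
The subtraction is earlier − later, so the result is −1364 → -1364.

-1364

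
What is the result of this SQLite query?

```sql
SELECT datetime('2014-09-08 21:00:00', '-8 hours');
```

2014-09-08 13:00:00

-8 hours from 2014-09-08 21:00:00 is 2014-09-08 13:00:00.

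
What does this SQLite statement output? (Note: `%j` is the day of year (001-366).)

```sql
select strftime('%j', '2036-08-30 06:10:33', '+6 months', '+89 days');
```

First apply '+6 months', '+89 days': 2036-08-30 06:10:33 → 2037-05-30 06:10:33.
Day-of-year for 2037-05-30: days since 2037-01-01 inclusive = 150, zero-padded to 150.

150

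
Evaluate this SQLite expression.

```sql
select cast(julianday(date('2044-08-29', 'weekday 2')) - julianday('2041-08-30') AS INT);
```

1096

`weekday 2` advances to the next Tuesday; 2044-08-29 is a Monday, so it moves forward to 2044-08-30.
1 day remains in August 2041 after the 30th (31 − 30).
Full months from September 2041 through July 2044 contribute their day counts.
Then 30 days into August 2044.
Total: 1 + 30 + 31 + 30 + 31 + 31 + 28 + 31 + 30 + 31 + 30 + 31 + 31 + 30 + 31 + 30 + 31 + 31 + 28 + 31 + 30 + 31 + 30 + 31 + 31 + 30 + 31 + 30 + 31 + 31 + 29 + 31 + 30 + 31 + 30 + 31 + 30 = 1096.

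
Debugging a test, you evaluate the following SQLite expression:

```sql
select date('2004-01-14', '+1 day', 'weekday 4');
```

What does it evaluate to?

2004-01-15

Advancing 1 more day within January lands on 2004-01-15.
`weekday 4` advances to the next Thursday; 2004-01-15 is already a Thursday, so it stays at 2004-01-15.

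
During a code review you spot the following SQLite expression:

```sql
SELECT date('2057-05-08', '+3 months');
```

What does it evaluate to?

Adding +3 months to 2057-05-08 gives 2057-08-08.

2057-08-08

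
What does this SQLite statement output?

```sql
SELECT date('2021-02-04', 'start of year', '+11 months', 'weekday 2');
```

`start of year` rewinds 2021-02-04 to 2021-01-01.
Adding +11 months to 2021-01-01 gives 2021-12-01.
`weekday 2` advances to the next Tuesday; 2021-12-01 is a Wednesday, so it moves forward to 2021-12-07.

2021-12-07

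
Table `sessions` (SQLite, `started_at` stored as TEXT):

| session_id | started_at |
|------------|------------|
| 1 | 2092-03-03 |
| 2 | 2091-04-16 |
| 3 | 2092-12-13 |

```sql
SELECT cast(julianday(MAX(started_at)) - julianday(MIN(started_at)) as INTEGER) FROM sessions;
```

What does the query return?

607

MIN = 2091-04-16, MAX = 2092-12-13.
14 days remain in April 2091 after the 16th (30 − 16).
Full months from May 2091 through November 2092 contribute their day counts.
Then 13 days into December 2092.
Total: 14 + 31 + 30 + 31 + 31 + 30 + 31 + 30 + 31 + 31 + 29 + 31 + 30 + 31 + 30 + 31 + 31 + 30 + 31 + 30 + 13 = 607.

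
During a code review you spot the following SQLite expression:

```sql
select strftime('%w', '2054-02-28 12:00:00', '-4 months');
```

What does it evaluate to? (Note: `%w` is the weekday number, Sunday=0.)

First apply '-4 months': 2054-02-28 12:00:00 → 2053-10-28 12:00:00.
2053-10-28 is a Tuesday; with Sunday=0 that is 2.

2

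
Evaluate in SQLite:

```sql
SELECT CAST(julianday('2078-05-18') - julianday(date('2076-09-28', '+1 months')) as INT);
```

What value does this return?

Adding +1 month to 2076-09-28 gives 2076-10-28.
3 days remain in October 2076 after the 28th (31 − 28).
Full months from November 2076 through April 2078 contribute their day counts.
Then 18 days into May 2078.
Total: 3 + 30 + 31 + 31 + 28 + 31 + 30 + 31 + 30 + 31 + 31 + 30 + 31 + 30 + 31 + 31 + 28 + 31 + 30 + 18 = 567.

567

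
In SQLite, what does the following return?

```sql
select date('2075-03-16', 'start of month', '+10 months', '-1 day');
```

`start of month` rewinds 2075-03-16 to 2075-03-01.
Adding +10 months to 2075-03-01 gives 2076-01-01.
Going back 1 day from 2076-01-01 reaches 2075-12-31 (last day of December, 31 days).

2075-12-31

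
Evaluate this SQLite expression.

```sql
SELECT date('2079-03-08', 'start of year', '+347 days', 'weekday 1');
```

`start of year` rewinds 2079-03-08 to 2079-01-01.
Applying '+347 days' to 2079-01-01: counting 347 days forward gives 2079-12-14.
`weekday 1` advances to the next Monday; 2079-12-14 is a Thursday, so it moves forward to 2079-12-18.

2079-12-18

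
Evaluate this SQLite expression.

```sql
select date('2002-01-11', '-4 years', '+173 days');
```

1998-07-03

Adding -4 years to 2002-01-11 gives 1998-01-11.
Applying '+173 days' to 1998-01-11: counting 173 days forward gives 1998-07-03.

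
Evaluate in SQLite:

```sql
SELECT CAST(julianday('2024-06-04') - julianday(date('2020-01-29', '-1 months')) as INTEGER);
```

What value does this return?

Adding -1 month to 2020-01-29 gives 2019-12-29.
2 days remain in December 2019 after the 29th (31 − 29).
Full months from January 2020 through May 2024 contribute their day counts.
Then 4 days into June 2024.
Total: 2 + 31 + 29 + 31 + 30 + 31 + 30 + 31 + 31 + 30 + 31 + 30 + 31 + 31 + 28 + 31 + 30 + 31 + 30 + 31 + 31 + 30 + 31 + 30 + 31 + 31 + 28 + 31 + 30 + 31 + 30 + 31 + 31 + 30 + 31 + 30 + 31 + 31 + 28 + 31 + 30 + 31 + 30 + 31 + 31 + 30 + 31 + 30 + 31 + 31 + 29 + 31 + 30 + 31 + 4 = 1619.

1619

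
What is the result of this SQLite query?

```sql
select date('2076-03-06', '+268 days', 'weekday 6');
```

2076-12-05

Applying '+268 days' to 2076-03-06: counting 268 days forward gives 2076-11-29.
`weekday 6` advances to the next Saturday; 2076-11-29 is a Sunday, so it moves forward to 2076-12-05.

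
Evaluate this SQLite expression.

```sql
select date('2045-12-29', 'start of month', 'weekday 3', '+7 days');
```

`start of month` rewinds 2045-12-29 to 2045-12-01.
`weekday 3` advances to the next Wednesday; 2045-12-01 is a Friday, so it moves forward to 2045-12-06.
Advancing 7 more days within December lands on 2045-12-13.

2045-12-13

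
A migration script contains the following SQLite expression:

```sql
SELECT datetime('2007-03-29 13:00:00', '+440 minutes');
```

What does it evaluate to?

440 minutes = 7h 20m; +440 minutes from 2007-03-29 13:00:00 is 2007-03-29 20:20:00.

2007-03-29 20:20:00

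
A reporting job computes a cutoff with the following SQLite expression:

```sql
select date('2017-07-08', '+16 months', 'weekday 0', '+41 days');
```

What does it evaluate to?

Adding +16 months to 2017-07-08 gives 2018-11-08.
`weekday 0` advances to the next Sunday; 2018-11-08 is a Thursday, so it moves forward to 2018-11-11.
Applying '+41 days' to 2018-11-11: counting 41 days forward gives 2018-12-22.

2018-12-22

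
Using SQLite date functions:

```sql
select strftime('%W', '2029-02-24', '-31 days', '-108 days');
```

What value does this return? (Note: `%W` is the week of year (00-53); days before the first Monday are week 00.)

40

First apply '-31 days', '-108 days': 2029-02-24 → 2028-10-08.
2028-10-08 is a Sunday. SQLite's %W counts Mondays since the year started; the result is 40.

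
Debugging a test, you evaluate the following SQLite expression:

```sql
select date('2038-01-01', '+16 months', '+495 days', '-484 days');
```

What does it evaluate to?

Adding +16 months to 2038-01-01 gives 2039-05-01.
Applying '+495 days' to 2039-05-01: counting 495 days forward gives 2040-09-07.
Applying '-484 days' to 2040-09-07: counting 484 days back gives 2039-05-12.

2039-05-12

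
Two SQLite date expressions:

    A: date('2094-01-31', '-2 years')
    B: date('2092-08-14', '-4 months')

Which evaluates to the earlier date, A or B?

A = 2092-01-31.
B = 2092-04-14.
A is earlier.

A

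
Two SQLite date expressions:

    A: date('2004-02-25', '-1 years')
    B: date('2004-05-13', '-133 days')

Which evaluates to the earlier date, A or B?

A

A = 2003-02-25.
B = 2004-01-01.
A is earlier.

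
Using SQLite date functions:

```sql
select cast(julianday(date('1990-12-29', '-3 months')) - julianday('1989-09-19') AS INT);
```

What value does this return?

Adding -3 months to 1990-12-29 gives 1990-09-29.
11 days remain in September 1989 after the 19th (30 − 19).
Full months from October 1989 through August 1990 contribute their day counts.
Then 29 days into September 1990.
Total: 11 + 31 + 30 + 31 + 31 + 28 + 31 + 30 + 31 + 30 + 31 + 31 + 29 = 375.

375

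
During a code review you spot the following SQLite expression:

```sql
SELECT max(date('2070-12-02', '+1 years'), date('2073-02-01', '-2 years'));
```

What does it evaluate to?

date('2070-12-02', '+1 years') → 2071-12-02.
date('2073-02-01', '-2 years') → 2071-02-01.
Later of the two is 2071-12-02.

2071-12-02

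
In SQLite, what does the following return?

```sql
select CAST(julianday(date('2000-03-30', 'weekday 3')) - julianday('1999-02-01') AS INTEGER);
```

429

`weekday 3` advances to the next Wednesday; 2000-03-30 is a Thursday, so it moves forward to 2000-04-05.
27 days remain in February 1999 after the 1st (28 − 1).
Full months from March 1999 through March 2000 contribute their day counts.
Then 5 days into April 2000.
Total: 27 + 31 + 30 + 31 + 30 + 31 + 31 + 30 + 31 + 30 + 31 + 31 + 29 + 31 + 5 = 429.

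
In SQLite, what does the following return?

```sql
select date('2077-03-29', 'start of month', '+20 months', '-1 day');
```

`start of month` rewinds 2077-03-29 to 2077-03-01.
Adding +20 months to 2077-03-01 gives 2078-11-01.
Going back 1 day from 2078-11-01 reaches 2078-10-31 (last day of October, 31 days).

2078-10-31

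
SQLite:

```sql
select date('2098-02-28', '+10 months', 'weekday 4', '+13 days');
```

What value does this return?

Adding +10 months to 2098-02-28 gives 2098-12-28.
`weekday 4` advances to the next Thursday; 2098-12-28 is a Sunday, so it moves forward to 2099-01-01.
Advancing 13 more days within January lands on 2099-01-14.

2099-01-14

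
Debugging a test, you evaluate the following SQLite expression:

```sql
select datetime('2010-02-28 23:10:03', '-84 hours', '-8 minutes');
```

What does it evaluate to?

2010-02-25 11:02:03

-84 hours from 2010-02-28 23:10:03 is 2010-02-25 11:10:03 (crosses midnight).
-8 minutes from 2010-02-25 11:10:03 is 2010-02-25 11:02:03.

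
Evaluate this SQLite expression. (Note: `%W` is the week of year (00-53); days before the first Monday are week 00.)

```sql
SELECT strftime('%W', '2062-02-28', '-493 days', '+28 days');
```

First apply '-493 days', '+28 days': 2062-02-28 → 2060-11-20.
2060-11-20 is a Saturday. SQLite's %W counts Mondays since the year started; the result is 46.

46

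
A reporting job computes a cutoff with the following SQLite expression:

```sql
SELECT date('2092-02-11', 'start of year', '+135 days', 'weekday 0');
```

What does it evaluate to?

2092-05-18

`start of year` rewinds 2092-02-11 to 2092-01-01.
Applying '+135 days' to 2092-01-01: counting 135 days forward gives 2092-05-15.
`weekday 0` advances to the next Sunday; 2092-05-15 is a Thursday, so it moves forward to 2092-05-18.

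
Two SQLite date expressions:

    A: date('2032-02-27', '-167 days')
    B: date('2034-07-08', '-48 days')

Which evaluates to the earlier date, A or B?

A

A = 2031-09-13.
B = 2034-05-21.
A is earlier.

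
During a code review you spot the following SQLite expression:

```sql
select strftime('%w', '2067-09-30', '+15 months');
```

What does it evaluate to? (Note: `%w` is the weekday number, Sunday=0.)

0

First apply '+15 months': 2067-09-30 → 2068-12-30.
2068-12-30 is a Sunday; with Sunday=0 that is 0.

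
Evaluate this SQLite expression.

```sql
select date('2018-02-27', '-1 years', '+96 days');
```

2017-06-03

Adding -1 year to 2018-02-27 gives 2017-02-27.
Applying '+96 days' to 2017-02-27: counting 96 days forward gives 2017-06-03.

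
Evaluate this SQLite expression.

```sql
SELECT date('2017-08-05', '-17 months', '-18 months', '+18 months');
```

2016-03-05

Adding -17 months to 2017-08-05 gives 2016-03-05.
Adding -18 months to 2016-03-05 gives 2014-09-05.
Adding +18 months to 2014-09-05 gives 2016-03-05.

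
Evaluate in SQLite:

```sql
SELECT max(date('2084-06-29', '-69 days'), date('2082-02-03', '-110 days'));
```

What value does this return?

2084-04-21

date('2084-06-29', '-69 days') → 2084-04-21.
date('2082-02-03', '-110 days') → 2081-10-16.
Later of the two is 2084-04-21.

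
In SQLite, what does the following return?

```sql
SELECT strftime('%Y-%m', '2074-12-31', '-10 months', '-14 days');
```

2074-02

First apply '-10 months', '-14 days': 2074-12-31 → 2074-02-17.
`%Y-%m` extracts the year-month: 2074-02.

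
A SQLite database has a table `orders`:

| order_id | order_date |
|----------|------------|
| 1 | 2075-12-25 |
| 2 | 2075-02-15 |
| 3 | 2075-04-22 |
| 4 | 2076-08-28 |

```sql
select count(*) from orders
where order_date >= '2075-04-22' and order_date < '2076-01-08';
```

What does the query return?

2

Rows in [2075-04-22, 2076-01-08): 2075-12-25, 2075-04-22 → 2 rows.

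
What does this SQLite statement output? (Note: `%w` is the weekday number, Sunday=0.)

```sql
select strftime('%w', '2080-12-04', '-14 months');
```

3

First apply '-14 months': 2080-12-04 → 2079-10-04.
2079-10-04 is a Wednesday; with Sunday=0 that is 3.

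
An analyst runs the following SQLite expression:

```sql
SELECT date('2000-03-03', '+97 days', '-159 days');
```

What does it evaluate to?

Applying '+97 days' to 2000-03-03: counting 97 days forward gives 2000-06-08.
Applying '-159 days' to 2000-06-08: counting 159 days back gives 2000-01-01.

2000-01-01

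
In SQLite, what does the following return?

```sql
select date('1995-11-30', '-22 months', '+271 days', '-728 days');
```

Adding -22 months to 1995-11-30 gives 1994-01-30.
Applying '+271 days' to 1994-01-30: counting 271 days forward gives 1994-10-28.
Applying '-728 days' to 1994-10-28: counting 728 days back gives 1992-10-30.

1992-10-30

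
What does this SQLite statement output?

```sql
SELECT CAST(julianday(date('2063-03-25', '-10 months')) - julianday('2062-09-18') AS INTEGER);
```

-116

Adding -10 months to 2063-03-25 gives 2062-05-25.
6 days remain in May 2062 after the 25th (31 − 25).
June 2062: 30 days.
July 2062: 31 days.
August 2062: 31 days.
Then 18 days into September 2062.
Total: 6 + 30 + 31 + 31 + 18 = 116.
The subtraction is earlier − later, so the result is −116 → -116.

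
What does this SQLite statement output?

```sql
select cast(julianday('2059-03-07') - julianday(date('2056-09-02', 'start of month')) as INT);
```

`start of month` rewinds 2056-09-02 to 2056-09-01.
29 days remain in September 2056 after the 1st (30 − 1).
Full months from October 2056 through February 2059 contribute their day counts.
Then 7 days into March 2059.
Total: 29 + 31 + 30 + 31 + 31 + 28 + 31 + 30 + 31 + 30 + 31 + 31 + 30 + 31 + 30 + 31 + 31 + 28 + 31 + 30 + 31 + 30 + 31 + 31 + 30 + 31 + 30 + 31 + 31 + 28 + 7 = 917.

917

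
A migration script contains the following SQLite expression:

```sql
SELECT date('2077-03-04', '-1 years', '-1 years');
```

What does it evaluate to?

Adding -1 year to 2077-03-04 gives 2076-03-04.
Adding -1 year to 2076-03-04 gives 2075-03-04.

2075-03-04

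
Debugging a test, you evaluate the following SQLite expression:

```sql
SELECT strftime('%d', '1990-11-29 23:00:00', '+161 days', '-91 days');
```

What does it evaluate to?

07

First apply '+161 days', '-91 days': 1990-11-29 23:00:00 → 1991-02-07 23:00:00.
`%d` extracts the 2-digit day of month: 07.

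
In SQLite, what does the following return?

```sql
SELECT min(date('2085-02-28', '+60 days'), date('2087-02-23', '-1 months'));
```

2085-04-29

date('2085-02-28', '+60 days') → 2085-04-29.
date('2087-02-23', '-1 months') → 2087-01-23.
Earlier of the two is 2085-04-29.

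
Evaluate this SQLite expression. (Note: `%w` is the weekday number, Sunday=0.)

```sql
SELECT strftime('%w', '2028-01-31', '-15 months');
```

First apply '-15 months': 2028-01-31 → 2026-10-31.
2026-10-31 is a Saturday; with Sunday=0 that is 6.

6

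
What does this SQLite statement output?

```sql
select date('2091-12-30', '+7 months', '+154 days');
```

2092-12-31

Adding +7 months to 2091-12-30 gives 2092-07-30.
Applying '+154 days' to 2092-07-30: counting 154 days forward gives 2092-12-31.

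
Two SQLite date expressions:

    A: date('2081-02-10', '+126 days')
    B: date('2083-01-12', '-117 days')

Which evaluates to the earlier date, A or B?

A

A = 2081-06-16.
B = 2082-09-17.
A is earlier.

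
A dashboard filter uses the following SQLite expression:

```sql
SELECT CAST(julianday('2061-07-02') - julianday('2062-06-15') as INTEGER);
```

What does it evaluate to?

29 days remain in July 2061 after the 2nd (31 − 2).
Full months from August 2061 through May 2062 contribute their day counts.
Then 15 days into June 2062.
Total: 29 + 31 + 30 + 31 + 30 + 31 + 31 + 28 + 31 + 30 + 31 + 15 = 348.
The subtraction is earlier − later, so the result is −348 → -348.

-348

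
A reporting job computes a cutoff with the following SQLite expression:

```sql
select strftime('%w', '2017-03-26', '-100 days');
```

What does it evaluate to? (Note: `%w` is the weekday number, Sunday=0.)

First apply '-100 days': 2017-03-26 → 2016-12-16.
2016-12-16 is a Friday; with Sunday=0 that is 5.

5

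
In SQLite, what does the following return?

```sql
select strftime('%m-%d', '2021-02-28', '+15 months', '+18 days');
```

First apply '+15 months', '+18 days': 2021-02-28 → 2022-06-15.
`%m-%d` extracts the month-day: 06-15.

06-15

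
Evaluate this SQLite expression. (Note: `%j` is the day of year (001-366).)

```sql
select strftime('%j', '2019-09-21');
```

Day-of-year for 2019-09-21: days since 2019-01-01 inclusive = 264, zero-padded to 264.

264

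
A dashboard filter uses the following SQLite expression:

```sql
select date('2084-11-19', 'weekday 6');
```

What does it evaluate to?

2084-11-25

`weekday 6` advances to the next Saturday; 2084-11-19 is a Sunday, so it moves forward to 2084-11-25.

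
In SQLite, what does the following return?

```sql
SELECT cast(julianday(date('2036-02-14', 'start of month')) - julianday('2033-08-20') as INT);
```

895

`start of month` rewinds 2036-02-14 to 2036-02-01.
11 days remain in August 2033 after the 20th (31 − 20).
Full months from September 2033 through January 2036 contribute their day counts.
Then 1 day into February 2036.
Total: 11 + 30 + 31 + 30 + 31 + 31 + 28 + 31 + 30 + 31 + 30 + 31 + 31 + 30 + 31 + 30 + 31 + 31 + 28 + 31 + 30 + 31 + 30 + 31 + 31 + 30 + 31 + 30 + 31 + 31 + 1 = 895.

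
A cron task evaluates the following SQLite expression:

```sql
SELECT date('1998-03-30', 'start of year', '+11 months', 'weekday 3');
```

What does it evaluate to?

`start of year` rewinds 1998-03-30 to 1998-01-01.
Adding +11 months to 1998-01-01 gives 1998-12-01.
`weekday 3` advances to the next Wednesday; 1998-12-01 is a Tuesday, so it moves forward to 1998-12-02.

1998-12-02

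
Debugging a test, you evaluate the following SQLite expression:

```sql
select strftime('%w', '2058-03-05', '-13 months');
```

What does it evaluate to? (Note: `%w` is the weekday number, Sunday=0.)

1

First apply '-13 months': 2058-03-05 → 2057-02-05.
2057-02-05 is a Monday; with Sunday=0 that is 1.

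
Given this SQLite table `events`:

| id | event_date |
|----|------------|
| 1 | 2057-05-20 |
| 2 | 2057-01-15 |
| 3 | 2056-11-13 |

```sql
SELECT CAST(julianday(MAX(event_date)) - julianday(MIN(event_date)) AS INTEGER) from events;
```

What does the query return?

188

MIN = 2056-11-13, MAX = 2057-05-20.
17 days remain in November 2056 after the 13th (30 − 13).
December 2056: 31 days.
January 2057: 31 days.
February 2057: 28 days.
March 2057: 31 days.
April 2057: 30 days.
Then 20 days into May 2057.
Total: 17 + 31 + 31 + 28 + 31 + 30 + 20 = 188.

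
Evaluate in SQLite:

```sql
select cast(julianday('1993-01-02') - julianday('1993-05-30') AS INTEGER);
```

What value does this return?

-148

29 days remain in January 1993 after the 2nd (31 − 2).
February 1993: 28 days.
March 1993: 31 days.
April 1993: 30 days.
Then 30 days into May 1993.
Total: 29 + 28 + 31 + 30 + 30 = 148.
The subtraction is earlier − later, so the result is −148 → -148.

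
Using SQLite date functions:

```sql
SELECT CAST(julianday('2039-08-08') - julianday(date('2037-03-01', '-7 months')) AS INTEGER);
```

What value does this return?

1102

Adding -7 months to 2037-03-01 gives 2036-08-01.
30 days remain in August 2036 after the 1st (31 − 1).
Full months from September 2036 through July 2039 contribute their day counts.
Then 8 days into August 2039.
Total: 30 + 30 + 31 + 30 + 31 + 31 + 28 + 31 + 30 + 31 + 30 + 31 + 31 + 30 + 31 + 30 + 31 + 31 + 28 + 31 + 30 + 31 + 30 + 31 + 31 + 30 + 31 + 30 + 31 + 31 + 28 + 31 + 30 + 31 + 30 + 31 + 8 = 1102.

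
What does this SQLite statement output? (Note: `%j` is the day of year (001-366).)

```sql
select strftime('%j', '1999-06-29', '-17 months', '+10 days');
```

First apply '-17 months', '+10 days': 1999-06-29 → 1998-02-08.
Day-of-year for 1998-02-08: days since 1998-01-01 inclusive = 39, zero-padded to 039.

039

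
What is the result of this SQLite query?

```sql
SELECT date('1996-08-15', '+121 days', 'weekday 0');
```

Applying '+121 days' to 1996-08-15: counting 121 days forward gives 1996-12-14.
`weekday 0` advances to the next Sunday; 1996-12-14 is a Saturday, so it moves forward to 1996-12-15.

1996-12-15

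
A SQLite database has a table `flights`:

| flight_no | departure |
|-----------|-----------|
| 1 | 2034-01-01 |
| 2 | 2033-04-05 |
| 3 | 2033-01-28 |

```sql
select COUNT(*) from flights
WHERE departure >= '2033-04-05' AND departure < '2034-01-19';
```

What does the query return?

Rows in [2033-04-05, 2034-01-19): 2034-01-01, 2033-04-05 → 2 rows.

2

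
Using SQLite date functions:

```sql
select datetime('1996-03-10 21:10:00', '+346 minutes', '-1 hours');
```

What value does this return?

1996-03-11 01:56:00

346 minutes = 5h 46m; +346 minutes from 1996-03-10 21:10:00 is 1996-03-11 02:56:00 (crosses midnight).
-1 hours from 1996-03-11 02:56:00 is 1996-03-11 01:56:00.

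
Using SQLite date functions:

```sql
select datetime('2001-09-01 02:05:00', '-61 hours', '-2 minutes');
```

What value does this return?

2001-08-29 13:03:00

-61 hours from 2001-09-01 02:05:00 is 2001-08-29 13:05:00 (crosses midnight).
-2 minutes from 2001-08-29 13:05:00 is 2001-08-29 13:03:00.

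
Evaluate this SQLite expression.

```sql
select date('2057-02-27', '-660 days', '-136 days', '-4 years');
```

Applying '-660 days' to 2057-02-27: counting 660 days back gives 2055-05-09.
Applying '-136 days' to 2055-05-09: counting 136 days back gives 2054-12-24.
Adding -4 years to 2054-12-24 gives 2050-12-24.

2050-12-24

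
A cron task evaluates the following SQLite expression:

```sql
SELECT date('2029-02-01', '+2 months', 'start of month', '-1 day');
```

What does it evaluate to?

Adding +2 months to 2029-02-01 gives 2029-04-01.
`start of month` rewinds 2029-04-01 to 2029-04-01.
Going back 1 day from 2029-04-01 reaches 2029-03-31 (last day of March, 31 days).

2029-03-31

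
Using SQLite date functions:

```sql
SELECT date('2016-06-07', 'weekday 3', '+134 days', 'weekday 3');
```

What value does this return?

2016-10-26

`weekday 3` advances to the next Wednesday; 2016-06-07 is a Tuesday, so it moves forward to 2016-06-08.
Applying '+134 days' to 2016-06-08: counting 134 days forward gives 2016-10-20.
`weekday 3` advances to the next Wednesday; 2016-10-20 is a Thursday, so it moves forward to 2016-10-26.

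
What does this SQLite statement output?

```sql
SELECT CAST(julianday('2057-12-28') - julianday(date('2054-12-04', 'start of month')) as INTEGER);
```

1123

`start of month` rewinds 2054-12-04 to 2054-12-01.
30 days remain in December 2054 after the 1st (31 − 1).
Full months from January 2055 through November 2057 contribute their day counts.
Then 28 days into December 2057.
Total: 30 + 31 + 28 + 31 + 30 + 31 + 30 + 31 + 31 + 30 + 31 + 30 + 31 + 31 + 29 + 31 + 30 + 31 + 30 + 31 + 31 + 30 + 31 + 30 + 31 + 31 + 28 + 31 + 30 + 31 + 30 + 31 + 31 + 30 + 31 + 30 + 28 = 1123.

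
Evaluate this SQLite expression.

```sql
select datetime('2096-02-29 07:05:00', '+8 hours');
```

2096-02-29 15:05:00

+8 hours from 2096-02-29 07:05:00 is 2096-02-29 15:05:00.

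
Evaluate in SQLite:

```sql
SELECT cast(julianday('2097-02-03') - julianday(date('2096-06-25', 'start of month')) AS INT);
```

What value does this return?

`start of month` rewinds 2096-06-25 to 2096-06-01.
29 days remain in June 2096 after the 1st (30 − 1).
Full months from July 2096 through January 2097 contribute their day counts.
Then 3 days into February 2097.
Total: 29 + 31 + 31 + 30 + 31 + 30 + 31 + 31 + 3 = 247.

247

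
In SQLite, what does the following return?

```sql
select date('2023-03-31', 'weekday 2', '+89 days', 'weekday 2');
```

2023-07-04

`weekday 2` advances to the next Tuesday; 2023-03-31 is a Friday, so it moves forward to 2023-04-04.
Applying '+89 days' to 2023-04-04: counting 89 days forward gives 2023-07-02.
`weekday 2` advances to the next Tuesday; 2023-07-02 is a Sunday, so it moves forward to 2023-07-04.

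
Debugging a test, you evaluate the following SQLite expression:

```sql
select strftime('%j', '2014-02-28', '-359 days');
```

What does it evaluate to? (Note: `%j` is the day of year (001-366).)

065

First apply '-359 days': 2014-02-28 → 2013-03-06.
Day-of-year for 2013-03-06: days since 2013-01-01 inclusive = 65, zero-padded to 065.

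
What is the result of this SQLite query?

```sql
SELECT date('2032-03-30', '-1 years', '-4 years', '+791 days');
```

2029-05-29

Adding -1 year to 2032-03-30 gives 2031-03-30.
Adding -4 years to 2031-03-30 gives 2027-03-30.
Applying '+791 days' to 2027-03-30: counting 791 days forward gives 2029-05-29.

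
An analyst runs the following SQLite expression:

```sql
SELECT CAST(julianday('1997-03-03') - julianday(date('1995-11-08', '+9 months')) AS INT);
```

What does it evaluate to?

207

Adding +9 months to 1995-11-08 gives 1996-08-08.
23 days remain in August 1996 after the 8th (31 − 8).
Full months from September 1996 through February 1997 contribute their day counts.
Then 3 days into March 1997.
Total: 23 + 30 + 31 + 30 + 31 + 31 + 28 + 3 = 207.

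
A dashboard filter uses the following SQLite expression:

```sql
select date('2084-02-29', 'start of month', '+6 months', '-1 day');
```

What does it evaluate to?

2084-07-31

`start of month` rewinds 2084-02-29 to 2084-02-01.
Adding +6 months to 2084-02-01 gives 2084-08-01.
Going back 1 day from 2084-08-01 reaches 2084-07-31 (last day of July, 31 days).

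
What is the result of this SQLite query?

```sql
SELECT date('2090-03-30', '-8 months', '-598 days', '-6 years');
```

2081-12-10

Adding -8 months to 2090-03-30 gives 2089-07-30.
Applying '-598 days' to 2089-07-30: counting 598 days back gives 2087-12-10.
Adding -6 years to 2087-12-10 gives 2081-12-10.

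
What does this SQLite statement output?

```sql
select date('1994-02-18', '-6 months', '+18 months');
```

Adding -6 months to 1994-02-18 gives 1993-08-18.
Adding +18 months to 1993-08-18 gives 1995-02-18.

1995-02-18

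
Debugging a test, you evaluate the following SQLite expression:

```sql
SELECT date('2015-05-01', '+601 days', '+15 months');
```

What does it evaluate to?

2018-03-22

Applying '+601 days' to 2015-05-01: counting 601 days forward gives 2016-12-22.
Adding +15 months to 2016-12-22 gives 2018-03-22.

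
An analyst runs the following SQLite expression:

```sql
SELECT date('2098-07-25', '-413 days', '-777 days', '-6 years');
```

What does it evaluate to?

Applying '-413 days' to 2098-07-25: counting 413 days back gives 2097-06-07.
Applying '-777 days' to 2097-06-07: counting 777 days back gives 2095-04-22.
Adding -6 years to 2095-04-22 gives 2089-04-22.

2089-04-22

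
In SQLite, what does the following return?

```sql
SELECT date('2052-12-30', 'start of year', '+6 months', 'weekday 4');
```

`start of year` rewinds 2052-12-30 to 2052-01-01.
Adding +6 months to 2052-01-01 gives 2052-07-01.
`weekday 4` advances to the next Thursday; 2052-07-01 is a Monday, so it moves forward to 2052-07-04.

2052-07-04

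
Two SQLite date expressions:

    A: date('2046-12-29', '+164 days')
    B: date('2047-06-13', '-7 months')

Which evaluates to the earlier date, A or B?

B

A = 2047-06-11.
B = 2046-11-13.
B is earlier.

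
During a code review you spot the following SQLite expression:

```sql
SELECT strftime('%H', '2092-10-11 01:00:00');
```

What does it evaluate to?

`%H` extracts the 2-digit hour (00-23): 01.

01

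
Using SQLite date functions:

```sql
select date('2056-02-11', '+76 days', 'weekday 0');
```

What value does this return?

2056-04-30

Applying '+76 days' to 2056-02-11: counting 76 days forward gives 2056-04-27.
`weekday 0` advances to the next Sunday; 2056-04-27 is a Thursday, so it moves forward to 2056-04-30.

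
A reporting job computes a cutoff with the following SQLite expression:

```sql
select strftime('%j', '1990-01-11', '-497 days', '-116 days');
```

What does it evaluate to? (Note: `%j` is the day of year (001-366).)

First apply '-497 days', '-116 days': 1990-01-11 → 1988-05-08.
Day-of-year for 1988-05-08: days since 1988-01-01 inclusive = 129, zero-padded to 129.

129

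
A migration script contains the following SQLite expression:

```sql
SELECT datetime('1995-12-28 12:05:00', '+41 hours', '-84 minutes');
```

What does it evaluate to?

1995-12-30 03:41:00

+41 hours from 1995-12-28 12:05:00 is 1995-12-30 05:05:00 (crosses midnight).
84 minutes = 1h 24m; -84 minutes from 1995-12-30 05:05:00 is 1995-12-30 03:41:00.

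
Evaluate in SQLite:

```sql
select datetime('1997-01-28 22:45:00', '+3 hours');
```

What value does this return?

+3 hours from 1997-01-28 22:45:00 is 1997-01-29 01:45:00 (crosses midnight).

1997-01-29 01:45:00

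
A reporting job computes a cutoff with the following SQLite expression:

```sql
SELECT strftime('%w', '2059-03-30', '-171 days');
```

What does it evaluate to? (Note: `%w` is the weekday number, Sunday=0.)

4

First apply '-171 days': 2059-03-30 → 2058-10-10.
2058-10-10 is a Thursday; with Sunday=0 that is 4.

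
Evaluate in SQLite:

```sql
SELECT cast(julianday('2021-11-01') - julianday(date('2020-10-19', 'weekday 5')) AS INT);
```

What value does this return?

374

`weekday 5` advances to the next Friday; 2020-10-19 is a Monday, so it moves forward to 2020-10-23.
8 days remain in October 2020 after the 23rd (31 − 23).
Full months from November 2020 through October 2021 contribute their day counts.
Then 1 day into November 2021.
Total: 8 + 30 + 31 + 31 + 28 + 31 + 30 + 31 + 30 + 31 + 31 + 30 + 31 + 1 = 374.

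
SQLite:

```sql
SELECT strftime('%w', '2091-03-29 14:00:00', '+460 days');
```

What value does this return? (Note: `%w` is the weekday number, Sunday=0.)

First apply '+460 days': 2091-03-29 14:00:00 → 2092-07-01 14:00:00.
2092-07-01 is a Tuesday; with Sunday=0 that is 2.

2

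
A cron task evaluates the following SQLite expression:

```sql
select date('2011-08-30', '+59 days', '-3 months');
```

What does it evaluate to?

2011-07-28

Applying '+59 days' to 2011-08-30: counting 59 days forward gives 2011-10-28.
Adding -3 months to 2011-10-28 gives 2011-07-28.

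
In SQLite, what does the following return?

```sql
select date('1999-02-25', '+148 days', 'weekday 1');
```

1999-07-26

Applying '+148 days' to 1999-02-25: counting 148 days forward gives 1999-07-23.
`weekday 1` advances to the next Monday; 1999-07-23 is a Friday, so it moves forward to 1999-07-26.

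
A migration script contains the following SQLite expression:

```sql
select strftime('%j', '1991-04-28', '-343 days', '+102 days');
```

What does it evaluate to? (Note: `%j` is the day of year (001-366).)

242

First apply '-343 days', '+102 days': 1991-04-28 → 1990-08-30.
Day-of-year for 1990-08-30: days since 1990-01-01 inclusive = 242, zero-padded to 242.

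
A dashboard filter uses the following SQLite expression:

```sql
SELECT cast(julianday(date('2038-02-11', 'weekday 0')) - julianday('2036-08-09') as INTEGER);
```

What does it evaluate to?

`weekday 0` advances to the next Sunday; 2038-02-11 is a Thursday, so it moves forward to 2038-02-14.
22 days remain in August 2036 after the 9th (31 − 9).
Full months from September 2036 through January 2038 contribute their day counts.
Then 14 days into February 2038.
Total: 22 + 30 + 31 + 30 + 31 + 31 + 28 + 31 + 30 + 31 + 30 + 31 + 31 + 30 + 31 + 30 + 31 + 31 + 14 = 554.

554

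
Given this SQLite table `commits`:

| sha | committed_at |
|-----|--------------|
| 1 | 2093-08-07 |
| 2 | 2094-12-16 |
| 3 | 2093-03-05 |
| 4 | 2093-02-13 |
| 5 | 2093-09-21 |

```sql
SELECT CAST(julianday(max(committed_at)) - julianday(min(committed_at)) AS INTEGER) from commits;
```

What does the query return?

MIN = 2093-02-13, MAX = 2094-12-16.
15 days remain in February 2093 after the 13th (28 − 13).
Full months from March 2093 through November 2094 contribute their day counts.
Then 16 days into December 2094.
Total: 15 + 31 + 30 + 31 + 30 + 31 + 31 + 30 + 31 + 30 + 31 + 31 + 28 + 31 + 30 + 31 + 30 + 31 + 31 + 30 + 31 + 30 + 16 = 671.

671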